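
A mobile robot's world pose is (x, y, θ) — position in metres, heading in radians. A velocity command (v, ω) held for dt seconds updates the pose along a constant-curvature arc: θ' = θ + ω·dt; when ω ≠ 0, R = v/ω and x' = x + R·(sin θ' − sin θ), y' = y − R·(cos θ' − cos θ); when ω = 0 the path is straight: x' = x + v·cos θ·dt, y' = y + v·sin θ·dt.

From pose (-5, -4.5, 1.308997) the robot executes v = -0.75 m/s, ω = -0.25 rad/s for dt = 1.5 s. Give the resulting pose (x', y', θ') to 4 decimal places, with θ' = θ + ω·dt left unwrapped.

(-5.4858, -5.5074, 0.9340)

θ' = 1.3090 + -0.25·1.5 = 0.9340
R = v/ω = -0.75/-0.25 = 3.0000
x' = -5 + 3.0000·(sin 0.9340 − sin 1.3090) = -5.4858
y' = -4.5 − 3.0000·(cos 0.9340 − cos 1.3090) = -5.5074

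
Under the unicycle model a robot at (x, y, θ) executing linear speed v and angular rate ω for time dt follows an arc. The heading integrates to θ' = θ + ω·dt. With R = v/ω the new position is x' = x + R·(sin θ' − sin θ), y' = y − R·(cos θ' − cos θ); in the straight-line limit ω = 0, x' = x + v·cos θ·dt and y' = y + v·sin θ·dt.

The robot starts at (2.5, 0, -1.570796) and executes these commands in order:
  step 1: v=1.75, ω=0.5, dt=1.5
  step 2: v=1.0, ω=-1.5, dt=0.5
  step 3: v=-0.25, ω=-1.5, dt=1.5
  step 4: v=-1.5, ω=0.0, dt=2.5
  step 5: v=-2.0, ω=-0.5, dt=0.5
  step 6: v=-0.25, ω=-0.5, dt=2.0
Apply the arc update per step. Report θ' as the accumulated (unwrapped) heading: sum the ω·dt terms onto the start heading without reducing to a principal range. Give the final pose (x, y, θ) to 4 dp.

(7.5666, -6.2592, -5.0708)

step 1: θ'=-0.8208 (R=3.5000) → pose (3.4391, -2.3857, -0.8208)
step 2: θ'=-1.5708 (R=-0.6667) → pose (3.6180, -2.8402, -1.5708)
step 3: θ'=-3.8208 (R=0.1667) → pose (3.8893, -2.7105, -3.8208)
step 4: θ'=-3.8208 (straight) → pose (6.8071, -5.0661, -3.8208)
step 5: θ'=-4.0708 (R=4.0000) → pose (7.4990, -5.7845, -4.0708)
step 6: θ'=-5.0708 (R=0.5000) → pose (7.5666, -6.2592, -5.0708)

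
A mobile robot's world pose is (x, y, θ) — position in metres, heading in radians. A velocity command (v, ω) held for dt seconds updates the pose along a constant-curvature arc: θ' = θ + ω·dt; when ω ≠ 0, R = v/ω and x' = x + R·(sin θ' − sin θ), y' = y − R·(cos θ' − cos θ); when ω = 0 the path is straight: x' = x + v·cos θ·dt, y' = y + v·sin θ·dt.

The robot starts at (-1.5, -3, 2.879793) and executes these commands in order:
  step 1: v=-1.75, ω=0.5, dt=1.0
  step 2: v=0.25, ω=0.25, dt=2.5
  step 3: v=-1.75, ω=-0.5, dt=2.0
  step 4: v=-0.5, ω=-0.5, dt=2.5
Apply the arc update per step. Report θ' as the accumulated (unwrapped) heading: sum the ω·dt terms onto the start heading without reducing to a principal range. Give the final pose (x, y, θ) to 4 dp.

step 1: θ'=3.3798 (R=-3.5000) → pose (0.2317, -3.0204, 3.3798)
step 2: θ'=4.0048 (R=1.0000) → pose (-0.2923, -3.3422, 4.0048)
step 3: θ'=3.0048 (R=3.5000) → pose (2.8448, -2.1499, 3.0048)
step 4: θ'=1.7548 (R=1.0000) → pose (3.6915, -2.9576, 1.7548)

(3.6915, -2.9576, 1.7548)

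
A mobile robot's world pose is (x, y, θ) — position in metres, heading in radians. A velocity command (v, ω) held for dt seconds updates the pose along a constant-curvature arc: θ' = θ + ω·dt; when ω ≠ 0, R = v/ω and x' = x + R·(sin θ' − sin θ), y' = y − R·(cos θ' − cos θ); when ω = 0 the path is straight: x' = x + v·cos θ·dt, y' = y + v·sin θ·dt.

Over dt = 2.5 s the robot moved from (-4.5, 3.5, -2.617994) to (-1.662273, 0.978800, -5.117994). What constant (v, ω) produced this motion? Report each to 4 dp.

v = -2.0000, ω = -1.0000

Δθ = -5.117994 − -2.617994 = -2.500000
ω = Δθ/dt = -2.500000/2.5 = -1.0000
R = Δx/(sin θ' − sin θ) = 2.0000
v = R·ω = 2.0000·-1.0000 = -2.0000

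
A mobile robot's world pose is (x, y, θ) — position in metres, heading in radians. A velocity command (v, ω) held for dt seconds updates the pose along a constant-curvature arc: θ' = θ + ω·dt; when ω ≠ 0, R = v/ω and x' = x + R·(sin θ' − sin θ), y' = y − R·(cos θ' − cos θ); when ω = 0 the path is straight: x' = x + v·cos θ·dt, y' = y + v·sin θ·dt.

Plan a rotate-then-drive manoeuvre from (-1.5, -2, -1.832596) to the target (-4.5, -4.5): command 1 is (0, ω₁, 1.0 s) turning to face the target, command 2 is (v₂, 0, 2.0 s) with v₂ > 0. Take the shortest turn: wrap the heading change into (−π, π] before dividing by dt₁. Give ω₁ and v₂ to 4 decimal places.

ω₁ = -0.6143, v₂ = 1.9526

heading to target = atan2(-4.5−-2, -4.5−-1.5) = -2.4469
Δθ = wrap(-2.4469 − -1.8326) = -0.6143; ω₁ = Δθ/dt₁ = -0.6143
distance = √((-4.5−-1.5)² + (-4.5−-2)²) = 3.9051; v₂ = distance/dt₂ = 1.9526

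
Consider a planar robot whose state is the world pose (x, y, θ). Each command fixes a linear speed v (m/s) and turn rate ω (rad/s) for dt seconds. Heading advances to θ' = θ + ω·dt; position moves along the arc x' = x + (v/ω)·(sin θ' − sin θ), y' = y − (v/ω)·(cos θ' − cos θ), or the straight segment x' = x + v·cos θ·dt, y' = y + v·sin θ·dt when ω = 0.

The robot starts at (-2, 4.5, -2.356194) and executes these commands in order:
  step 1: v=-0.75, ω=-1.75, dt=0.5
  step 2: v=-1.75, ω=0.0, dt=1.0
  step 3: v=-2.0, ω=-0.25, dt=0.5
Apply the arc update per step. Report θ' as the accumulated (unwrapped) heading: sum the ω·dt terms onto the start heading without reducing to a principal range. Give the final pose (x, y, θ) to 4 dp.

(1.0722, 4.3158, -3.3562)

step 1: θ'=-3.2312 (R=0.4286) → pose (-1.6586, 4.6238, -3.2312)
step 2: θ'=-3.2312 (straight) → pose (0.0844, 4.4672, -3.2312)
step 3: θ'=-3.3562 (R=8.0000) → pose (1.0722, 4.3158, -3.3562)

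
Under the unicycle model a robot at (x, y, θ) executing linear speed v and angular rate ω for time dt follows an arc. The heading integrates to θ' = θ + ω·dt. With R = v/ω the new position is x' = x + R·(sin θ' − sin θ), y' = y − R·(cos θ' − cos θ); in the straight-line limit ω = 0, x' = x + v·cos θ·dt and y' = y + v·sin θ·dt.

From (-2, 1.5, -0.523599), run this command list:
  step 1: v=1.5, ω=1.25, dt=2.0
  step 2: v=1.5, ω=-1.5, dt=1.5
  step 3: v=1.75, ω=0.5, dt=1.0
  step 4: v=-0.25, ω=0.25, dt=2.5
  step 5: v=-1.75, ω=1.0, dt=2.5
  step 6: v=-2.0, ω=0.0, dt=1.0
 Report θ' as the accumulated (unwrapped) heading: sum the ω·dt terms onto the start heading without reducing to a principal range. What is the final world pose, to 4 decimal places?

step 1: θ'=1.9764 (R=1.2000) → pose (-0.2974, 3.0127, 1.9764)
step 2: θ'=-0.2736 (R=-1.0000) → pose (0.8917, 4.3701, -0.2736)
step 3: θ'=0.2264 (R=3.5000) → pose (2.6230, 4.3292, 0.2264)
step 4: θ'=0.8514 (R=-1.0000) → pose (2.0953, 4.0137, 0.8514)
step 5: θ'=3.3514 (R=-1.7500) → pose (3.7761, 1.1489, 3.3514)
step 6: θ'=3.3514 (straight) → pose (5.7323, 1.5655, 3.3514)

(5.7323, 1.5655, 3.3514)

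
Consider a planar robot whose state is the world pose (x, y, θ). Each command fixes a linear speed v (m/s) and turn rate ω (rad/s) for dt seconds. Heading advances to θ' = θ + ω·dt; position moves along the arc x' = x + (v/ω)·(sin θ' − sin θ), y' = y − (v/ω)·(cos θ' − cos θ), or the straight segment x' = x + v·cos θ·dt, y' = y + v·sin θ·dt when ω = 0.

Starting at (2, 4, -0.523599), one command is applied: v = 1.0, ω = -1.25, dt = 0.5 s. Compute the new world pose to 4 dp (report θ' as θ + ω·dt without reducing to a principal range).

θ' = -0.5236 + -1.25·0.5 = -1.1486
R = v/ω = 1.0/-1.25 = -0.8000
x' = 2 + -0.8000·(sin -1.1486 − sin -0.5236) = 2.3298
y' = 4 − -0.8000·(cos -1.1486 − cos -0.5236) = 3.6350

(2.3298, 3.6350, -1.1486)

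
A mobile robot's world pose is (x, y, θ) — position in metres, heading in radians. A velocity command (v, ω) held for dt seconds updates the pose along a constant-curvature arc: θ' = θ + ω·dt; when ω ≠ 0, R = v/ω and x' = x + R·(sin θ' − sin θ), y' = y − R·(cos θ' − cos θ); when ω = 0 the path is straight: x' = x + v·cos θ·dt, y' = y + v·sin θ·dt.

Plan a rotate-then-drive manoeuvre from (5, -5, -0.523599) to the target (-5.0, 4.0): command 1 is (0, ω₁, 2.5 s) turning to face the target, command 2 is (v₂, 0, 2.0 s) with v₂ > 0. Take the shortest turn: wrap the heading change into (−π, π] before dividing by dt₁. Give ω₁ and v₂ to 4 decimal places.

ω₁ = 1.1730, v₂ = 6.7268

heading to target = atan2(4−-5, -5−5) = 2.4088
Δθ = wrap(2.4088 − -0.5236) = 2.9324; ω₁ = Δθ/dt₁ = 1.1730
distance = √((-5−5)² + (4−-5)²) = 13.4536; v₂ = distance/dt₂ = 6.7268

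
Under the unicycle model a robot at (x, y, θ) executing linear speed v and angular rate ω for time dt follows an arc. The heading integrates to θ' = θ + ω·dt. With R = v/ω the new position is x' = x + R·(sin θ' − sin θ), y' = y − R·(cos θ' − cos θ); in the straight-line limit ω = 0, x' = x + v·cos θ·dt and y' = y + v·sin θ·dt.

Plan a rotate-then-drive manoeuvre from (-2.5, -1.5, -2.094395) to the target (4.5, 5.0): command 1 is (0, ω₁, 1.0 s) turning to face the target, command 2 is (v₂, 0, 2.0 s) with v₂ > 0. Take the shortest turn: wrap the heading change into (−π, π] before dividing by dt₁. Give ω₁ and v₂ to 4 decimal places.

heading to target = atan2(5−-1.5, 4.5−-2.5) = 0.7484
Δθ = wrap(0.7484 − -2.0944) = 2.8428; ω₁ = Δθ/dt₁ = 2.8428
distance = √((4.5−-2.5)² + (5−-1.5)²) = 9.5525; v₂ = distance/dt₂ = 4.7762

ω₁ = 2.8428, v₂ = 4.7762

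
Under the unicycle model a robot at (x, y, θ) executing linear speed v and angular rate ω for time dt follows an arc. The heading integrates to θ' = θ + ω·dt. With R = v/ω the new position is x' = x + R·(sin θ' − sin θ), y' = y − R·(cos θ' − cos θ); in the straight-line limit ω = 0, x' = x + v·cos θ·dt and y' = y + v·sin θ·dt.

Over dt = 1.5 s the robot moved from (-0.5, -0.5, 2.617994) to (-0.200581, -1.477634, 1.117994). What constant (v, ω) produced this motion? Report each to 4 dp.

Δθ = 1.117994 − 2.617994 = -1.500000
ω = Δθ/dt = -1.500000/1.5 = -1.0000
R = −Δy/(cos θ' − cos θ) = 0.7500
v = R·ω = 0.7500·-1.0000 = -0.7500

v = -0.7500, ω = -1.0000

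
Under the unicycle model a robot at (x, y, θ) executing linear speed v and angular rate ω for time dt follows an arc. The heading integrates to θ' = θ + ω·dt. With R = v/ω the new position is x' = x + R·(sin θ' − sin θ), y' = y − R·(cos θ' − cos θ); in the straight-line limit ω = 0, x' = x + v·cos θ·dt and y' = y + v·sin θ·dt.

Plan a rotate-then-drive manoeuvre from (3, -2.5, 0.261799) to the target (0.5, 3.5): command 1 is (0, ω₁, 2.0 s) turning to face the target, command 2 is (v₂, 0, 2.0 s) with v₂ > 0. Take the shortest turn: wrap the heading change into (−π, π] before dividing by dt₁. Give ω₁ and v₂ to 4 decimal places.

heading to target = atan2(3.5−-2.5, 0.5−3) = 1.9656
Δθ = wrap(1.9656 − 0.2618) = 1.7038; ω₁ = Δθ/dt₁ = 0.8519
distance = √((0.5−3)² + (3.5−-2.5)²) = 6.5000; v₂ = distance/dt₂ = 3.2500

ω₁ = 0.8519, v₂ = 3.2500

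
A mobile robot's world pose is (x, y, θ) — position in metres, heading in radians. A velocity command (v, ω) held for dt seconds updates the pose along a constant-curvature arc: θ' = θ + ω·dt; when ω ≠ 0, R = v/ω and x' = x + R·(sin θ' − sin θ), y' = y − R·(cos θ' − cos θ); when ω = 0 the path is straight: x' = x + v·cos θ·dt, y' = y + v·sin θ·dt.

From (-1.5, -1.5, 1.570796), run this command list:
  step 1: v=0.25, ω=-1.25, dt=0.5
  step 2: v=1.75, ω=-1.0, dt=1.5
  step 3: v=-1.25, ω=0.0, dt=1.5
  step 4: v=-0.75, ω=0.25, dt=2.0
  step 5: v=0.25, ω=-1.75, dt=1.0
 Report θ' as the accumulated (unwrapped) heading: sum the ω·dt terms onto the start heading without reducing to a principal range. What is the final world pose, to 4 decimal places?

step 1: θ'=0.9458 (R=-0.2000) → pose (-1.4622, -1.3830, 0.9458)
step 2: θ'=-0.5542 (R=-1.7500) → pose (0.8780, -0.9188, -0.5542)
step 3: θ'=-0.5542 (straight) → pose (-0.7164, 0.0679, -0.5542)
step 4: θ'=-0.0542 (R=-3.0000) → pose (-2.1327, 0.5125, -0.0542)
step 5: θ'=-1.8042 (R=-0.1429) → pose (-2.0014, 0.3369, -1.8042)

(-2.0014, 0.3369, -1.8042)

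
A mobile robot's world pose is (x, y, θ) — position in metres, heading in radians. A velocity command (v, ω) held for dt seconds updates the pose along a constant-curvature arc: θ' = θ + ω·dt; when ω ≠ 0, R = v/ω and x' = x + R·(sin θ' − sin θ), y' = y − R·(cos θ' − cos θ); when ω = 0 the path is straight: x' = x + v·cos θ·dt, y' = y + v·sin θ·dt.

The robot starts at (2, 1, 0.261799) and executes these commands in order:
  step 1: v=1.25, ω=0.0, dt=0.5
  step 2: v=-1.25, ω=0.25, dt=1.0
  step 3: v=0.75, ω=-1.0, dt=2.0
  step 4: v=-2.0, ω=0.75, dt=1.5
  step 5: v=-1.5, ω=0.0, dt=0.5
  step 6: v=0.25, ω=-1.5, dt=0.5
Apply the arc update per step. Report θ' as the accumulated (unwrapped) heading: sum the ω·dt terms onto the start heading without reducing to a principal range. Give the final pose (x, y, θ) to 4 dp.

step 1: θ'=0.2618 (straight) → pose (2.6037, 1.1618, 0.2618)
step 2: θ'=0.5118 (R=-5.0000) → pose (1.4491, 0.6915, 0.5118)
step 3: θ'=-1.4882 (R=-0.7500) → pose (2.5638, 0.0994, -1.4882)
step 4: θ'=-0.3632 (R=-2.6667) → pose (0.8536, 2.3721, -0.3632)
step 5: θ'=-0.3632 (straight) → pose (0.1526, 2.6386, -0.3632)
step 6: θ'=-1.1132 (R=-0.1667) → pose (0.2429, 2.5564, -1.1132)

(0.2429, 2.5564, -1.1132)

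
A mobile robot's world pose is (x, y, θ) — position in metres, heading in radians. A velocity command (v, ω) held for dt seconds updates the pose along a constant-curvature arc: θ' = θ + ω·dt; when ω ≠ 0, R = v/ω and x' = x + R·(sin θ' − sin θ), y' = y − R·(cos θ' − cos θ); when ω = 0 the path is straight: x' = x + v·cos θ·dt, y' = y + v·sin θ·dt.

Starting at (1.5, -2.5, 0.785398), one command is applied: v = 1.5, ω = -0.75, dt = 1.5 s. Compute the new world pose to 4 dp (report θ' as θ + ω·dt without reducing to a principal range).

θ' = 0.7854 + -0.75·1.5 = -0.3396
R = v/ω = 1.5/-0.75 = -2.0000
x' = 1.5 + -2.0000·(sin -0.3396 − sin 0.7854) = 3.5804
y' = -2.5 − -2.0000·(cos -0.3396 − cos 0.7854) = -2.0284

(3.5804, -2.0284, -0.3396)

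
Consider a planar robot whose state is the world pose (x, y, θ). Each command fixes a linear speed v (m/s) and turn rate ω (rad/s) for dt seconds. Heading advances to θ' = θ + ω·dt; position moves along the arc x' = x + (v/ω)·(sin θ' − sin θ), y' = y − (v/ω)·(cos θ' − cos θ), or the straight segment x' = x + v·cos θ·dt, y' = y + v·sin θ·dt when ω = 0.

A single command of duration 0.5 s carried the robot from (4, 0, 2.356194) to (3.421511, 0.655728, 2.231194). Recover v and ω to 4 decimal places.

Δθ = 2.231194 − 2.356194 = -0.125000
ω = Δθ/dt = -0.125000/0.5 = -0.2500
R = −Δy/(cos θ' − cos θ) = -7.0000
v = R·ω = -7.0000·-0.2500 = 1.7500

v = 1.7500, ω = -0.2500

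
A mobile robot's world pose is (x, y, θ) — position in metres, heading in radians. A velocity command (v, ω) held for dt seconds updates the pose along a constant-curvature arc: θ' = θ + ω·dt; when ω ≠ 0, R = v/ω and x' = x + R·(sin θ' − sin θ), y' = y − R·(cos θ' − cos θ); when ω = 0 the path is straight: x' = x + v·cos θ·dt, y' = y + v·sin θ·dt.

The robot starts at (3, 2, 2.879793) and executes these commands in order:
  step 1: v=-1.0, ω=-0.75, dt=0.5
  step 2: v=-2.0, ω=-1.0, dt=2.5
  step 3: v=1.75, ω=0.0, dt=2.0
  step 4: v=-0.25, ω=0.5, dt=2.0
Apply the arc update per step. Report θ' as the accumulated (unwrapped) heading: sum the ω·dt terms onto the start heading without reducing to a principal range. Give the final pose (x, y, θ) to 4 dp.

(5.3484, -2.0390, 1.0048)

step 1: θ'=2.5048 (R=1.3333) → pose (3.4477, 1.7841, 2.5048)
step 2: θ'=0.0048 (R=2.0000) → pose (2.2681, -1.8239, 0.0048)
step 3: θ'=0.0048 (straight) → pose (5.7680, -1.8071, 0.0048)
step 4: θ'=1.0048 (R=-0.5000) → pose (5.3484, -2.0390, 1.0048)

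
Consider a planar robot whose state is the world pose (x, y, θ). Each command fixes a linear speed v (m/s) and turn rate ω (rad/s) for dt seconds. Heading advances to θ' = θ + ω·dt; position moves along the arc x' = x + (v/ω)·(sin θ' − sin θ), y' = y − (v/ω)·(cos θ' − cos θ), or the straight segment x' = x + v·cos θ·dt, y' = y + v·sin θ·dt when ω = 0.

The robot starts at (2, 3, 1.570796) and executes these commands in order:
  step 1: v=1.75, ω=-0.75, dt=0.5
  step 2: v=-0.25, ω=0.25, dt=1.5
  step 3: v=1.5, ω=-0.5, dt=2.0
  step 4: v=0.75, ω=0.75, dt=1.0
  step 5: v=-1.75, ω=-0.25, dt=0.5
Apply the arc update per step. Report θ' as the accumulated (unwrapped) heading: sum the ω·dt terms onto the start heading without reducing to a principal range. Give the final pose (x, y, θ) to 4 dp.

(3.6315, 5.7748, 1.1958)

step 1: θ'=1.1958 (R=-2.3333) → pose (2.1621, 3.8546, 1.1958)
step 2: θ'=1.5708 (R=-1.0000) → pose (2.0927, 3.4884, 1.5708)
step 3: θ'=0.5708 (R=-3.0000) → pose (3.4718, 6.0128, 0.5708)
step 4: θ'=1.3208 (R=1.0000) → pose (3.9004, 6.6068, 1.3208)
step 5: θ'=1.1958 (R=7.0000) → pose (3.6315, 5.7748, 1.1958)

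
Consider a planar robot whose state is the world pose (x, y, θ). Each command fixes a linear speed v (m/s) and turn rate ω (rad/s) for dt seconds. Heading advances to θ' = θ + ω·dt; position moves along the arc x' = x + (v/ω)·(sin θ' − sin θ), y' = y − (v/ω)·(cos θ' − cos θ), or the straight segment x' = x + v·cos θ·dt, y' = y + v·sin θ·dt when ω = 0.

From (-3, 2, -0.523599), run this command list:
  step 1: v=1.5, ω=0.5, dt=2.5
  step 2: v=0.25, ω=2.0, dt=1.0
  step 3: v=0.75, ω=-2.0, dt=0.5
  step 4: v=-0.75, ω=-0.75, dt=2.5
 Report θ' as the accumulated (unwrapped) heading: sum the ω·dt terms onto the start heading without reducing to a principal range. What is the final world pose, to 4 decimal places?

(-0.8952, 1.7043, -0.1486)

step 1: θ'=0.7264 (R=3.0000) → pose (0.4926, 2.3554, 0.7264)
step 2: θ'=2.7264 (R=0.1250) → pose (0.4599, 2.5632, 2.7264)
step 3: θ'=1.7264 (R=-0.3750) → pose (0.2407, 2.8482, 1.7264)
step 4: θ'=-0.1486 (R=1.0000) → pose (-0.8952, 1.7043, -0.1486)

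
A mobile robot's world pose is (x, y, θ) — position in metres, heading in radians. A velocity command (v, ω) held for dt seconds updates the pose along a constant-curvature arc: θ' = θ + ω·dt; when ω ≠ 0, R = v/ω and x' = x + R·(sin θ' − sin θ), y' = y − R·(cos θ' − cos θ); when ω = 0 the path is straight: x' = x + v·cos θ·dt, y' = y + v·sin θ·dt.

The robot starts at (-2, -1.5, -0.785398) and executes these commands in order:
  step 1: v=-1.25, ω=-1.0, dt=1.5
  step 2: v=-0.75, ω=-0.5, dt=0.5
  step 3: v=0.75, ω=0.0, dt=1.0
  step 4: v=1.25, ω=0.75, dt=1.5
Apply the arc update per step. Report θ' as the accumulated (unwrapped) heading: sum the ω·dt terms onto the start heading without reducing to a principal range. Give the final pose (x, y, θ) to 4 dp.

(-3.0940, -1.6104, -1.4104)

step 1: θ'=-2.2854 (R=1.2500) → pose (-2.0603, 0.2030, -2.2854)
step 2: θ'=-2.5354 (R=1.5000) → pose (-1.7819, 0.4528, -2.5354)
step 3: θ'=-2.5354 (straight) → pose (-2.3983, 0.0255, -2.5354)
step 4: θ'=-1.4104 (R=1.6667) → pose (-3.0940, -1.6104, -1.4104)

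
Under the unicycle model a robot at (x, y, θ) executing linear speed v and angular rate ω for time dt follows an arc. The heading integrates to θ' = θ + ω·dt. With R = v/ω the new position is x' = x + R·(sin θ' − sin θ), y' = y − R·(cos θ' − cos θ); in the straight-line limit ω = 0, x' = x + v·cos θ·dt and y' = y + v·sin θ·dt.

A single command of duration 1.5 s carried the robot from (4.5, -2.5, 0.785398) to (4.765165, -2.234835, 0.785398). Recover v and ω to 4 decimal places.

v = 0.2500, ω = 0.0000

Δθ = 0.785398 − 0.785398 = 0.000000
ω = Δθ/dt = 0.000000/1.5 = 0.0000
ω = 0 → v = (Δx·cos θ + Δy·sin θ)/dt = 0.2500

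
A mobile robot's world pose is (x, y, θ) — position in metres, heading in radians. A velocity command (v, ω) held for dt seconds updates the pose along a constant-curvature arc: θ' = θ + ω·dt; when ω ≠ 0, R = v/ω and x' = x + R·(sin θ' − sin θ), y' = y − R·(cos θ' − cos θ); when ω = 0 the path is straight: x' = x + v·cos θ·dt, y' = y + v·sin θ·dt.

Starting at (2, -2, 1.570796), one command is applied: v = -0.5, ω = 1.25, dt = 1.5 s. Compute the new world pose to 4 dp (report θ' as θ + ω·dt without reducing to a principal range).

θ' = 1.5708 + 1.25·1.5 = 3.4458
R = v/ω = -0.5/1.25 = -0.4000
x' = 2 + -0.4000·(sin 3.4458 − sin 1.5708) = 2.5198
y' = -2 − -0.4000·(cos 3.4458 − cos 1.5708) = -2.3816

(2.5198, -2.3816, 3.4458)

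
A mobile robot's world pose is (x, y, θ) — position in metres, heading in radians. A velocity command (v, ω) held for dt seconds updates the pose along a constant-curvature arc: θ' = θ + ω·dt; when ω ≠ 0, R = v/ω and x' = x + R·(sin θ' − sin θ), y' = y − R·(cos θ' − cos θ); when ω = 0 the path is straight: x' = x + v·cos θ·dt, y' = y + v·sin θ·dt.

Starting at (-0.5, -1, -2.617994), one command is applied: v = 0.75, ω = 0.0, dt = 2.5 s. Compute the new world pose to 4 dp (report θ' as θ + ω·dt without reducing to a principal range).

(-2.1238, -1.9375, -2.6180)

θ' = -2.6180 + 0.0·2.5 = -2.6180
ω = 0 → straight: x' = -0.5 + 0.75·cos(-2.6180)·2.5 = -2.1238
y' = -1 + 0.75·sin(-2.6180)·2.5 = -1.9375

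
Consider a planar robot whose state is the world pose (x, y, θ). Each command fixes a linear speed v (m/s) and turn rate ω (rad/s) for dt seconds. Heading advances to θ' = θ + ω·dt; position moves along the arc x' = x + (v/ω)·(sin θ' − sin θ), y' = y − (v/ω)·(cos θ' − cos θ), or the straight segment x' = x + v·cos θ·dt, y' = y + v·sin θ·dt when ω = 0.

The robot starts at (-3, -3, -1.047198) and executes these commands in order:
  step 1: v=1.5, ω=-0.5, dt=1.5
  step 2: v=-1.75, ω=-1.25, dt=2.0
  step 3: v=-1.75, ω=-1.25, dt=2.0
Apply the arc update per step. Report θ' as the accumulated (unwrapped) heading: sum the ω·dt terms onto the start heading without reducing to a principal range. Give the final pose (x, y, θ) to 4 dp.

step 1: θ'=-1.7972 (R=-3.0000) → pose (-2.6746, -5.1734, -1.7972)
step 2: θ'=-4.2972 (R=1.4000) → pose (-0.0293, -4.9230, -4.2972)
step 3: θ'=-6.7972 (R=1.4000) → pose (-1.9987, -6.7068, -6.7972)

(-1.9987, -6.7068, -6.7972)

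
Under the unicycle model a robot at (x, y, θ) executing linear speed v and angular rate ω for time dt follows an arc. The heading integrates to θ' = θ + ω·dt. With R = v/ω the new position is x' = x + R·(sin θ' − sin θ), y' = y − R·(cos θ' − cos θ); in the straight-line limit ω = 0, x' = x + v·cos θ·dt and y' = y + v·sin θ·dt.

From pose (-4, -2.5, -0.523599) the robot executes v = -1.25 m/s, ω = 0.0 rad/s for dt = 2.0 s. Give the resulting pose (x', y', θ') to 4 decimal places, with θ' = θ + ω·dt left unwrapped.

(-6.1651, -1.2500, -0.5236)

θ' = -0.5236 + 0.0·2.0 = -0.5236
ω = 0 → straight: x' = -4 + -1.25·cos(-0.5236)·2.0 = -6.1651
y' = -2.5 + -1.25·sin(-0.5236)·2.0 = -1.2500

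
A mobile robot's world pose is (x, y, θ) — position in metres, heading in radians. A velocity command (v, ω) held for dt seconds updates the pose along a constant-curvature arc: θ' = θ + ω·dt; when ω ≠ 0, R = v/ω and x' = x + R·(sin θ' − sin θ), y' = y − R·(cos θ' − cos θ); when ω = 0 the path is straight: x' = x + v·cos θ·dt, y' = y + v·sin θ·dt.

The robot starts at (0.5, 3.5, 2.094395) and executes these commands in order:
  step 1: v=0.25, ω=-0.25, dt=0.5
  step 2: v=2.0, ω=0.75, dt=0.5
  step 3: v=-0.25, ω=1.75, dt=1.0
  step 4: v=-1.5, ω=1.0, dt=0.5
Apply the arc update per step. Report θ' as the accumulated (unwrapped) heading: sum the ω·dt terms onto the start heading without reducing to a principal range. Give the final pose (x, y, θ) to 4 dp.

(0.3802, 5.1497, 4.5944)

step 1: θ'=1.9694 (R=-1.0000) → pose (0.4444, 3.6119, 1.9694)
step 2: θ'=2.3444 (R=2.6667) → pose (-0.1055, 4.4401, 2.3444)
step 3: θ'=4.0944 (R=-0.1429) → pose (0.1132, 4.4571, 4.0944)
step 4: θ'=4.5944 (R=-1.5000) → pose (0.3802, 5.1497, 4.5944)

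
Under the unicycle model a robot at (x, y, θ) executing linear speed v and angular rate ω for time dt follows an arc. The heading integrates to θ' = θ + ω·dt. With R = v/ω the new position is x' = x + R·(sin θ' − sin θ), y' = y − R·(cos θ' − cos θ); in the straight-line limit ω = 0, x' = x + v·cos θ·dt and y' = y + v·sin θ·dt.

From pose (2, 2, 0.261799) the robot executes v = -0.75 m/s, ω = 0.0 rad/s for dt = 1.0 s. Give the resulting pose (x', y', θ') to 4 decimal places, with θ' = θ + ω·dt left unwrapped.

θ' = 0.2618 + 0.0·1.0 = 0.2618
ω = 0 → straight: x' = 2 + -0.75·cos(0.2618)·1.0 = 1.2756
y' = 2 + -0.75·sin(0.2618)·1.0 = 1.8059

(1.2756, 1.8059, 0.2618)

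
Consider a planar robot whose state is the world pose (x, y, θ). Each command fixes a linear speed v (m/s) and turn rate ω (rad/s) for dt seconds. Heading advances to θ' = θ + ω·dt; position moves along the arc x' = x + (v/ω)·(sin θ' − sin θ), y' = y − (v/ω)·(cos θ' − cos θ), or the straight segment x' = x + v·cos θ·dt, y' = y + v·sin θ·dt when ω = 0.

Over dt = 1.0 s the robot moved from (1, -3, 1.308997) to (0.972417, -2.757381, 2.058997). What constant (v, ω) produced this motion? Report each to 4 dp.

v = 0.2500, ω = 0.7500

Δθ = 2.058997 − 1.308997 = 0.750000
ω = Δθ/dt = 0.750000/1.0 = 0.7500
R = −Δy/(cos θ' − cos θ) = 0.3333
v = R·ω = 0.3333·0.7500 = 0.2500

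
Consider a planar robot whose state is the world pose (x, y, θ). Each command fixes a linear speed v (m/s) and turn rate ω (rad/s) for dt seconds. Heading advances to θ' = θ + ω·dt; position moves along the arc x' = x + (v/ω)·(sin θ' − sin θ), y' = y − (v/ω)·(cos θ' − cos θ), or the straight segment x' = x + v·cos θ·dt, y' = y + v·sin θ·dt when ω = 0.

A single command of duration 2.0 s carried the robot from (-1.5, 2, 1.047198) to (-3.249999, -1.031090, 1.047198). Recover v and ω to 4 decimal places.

v = -1.7500, ω = 0.0000

Δθ = 1.047198 − 1.047198 = 0.000000
ω = Δθ/dt = 0.000000/2.0 = 0.0000
ω = 0 → v = (Δx·cos θ + Δy·sin θ)/dt = -1.7500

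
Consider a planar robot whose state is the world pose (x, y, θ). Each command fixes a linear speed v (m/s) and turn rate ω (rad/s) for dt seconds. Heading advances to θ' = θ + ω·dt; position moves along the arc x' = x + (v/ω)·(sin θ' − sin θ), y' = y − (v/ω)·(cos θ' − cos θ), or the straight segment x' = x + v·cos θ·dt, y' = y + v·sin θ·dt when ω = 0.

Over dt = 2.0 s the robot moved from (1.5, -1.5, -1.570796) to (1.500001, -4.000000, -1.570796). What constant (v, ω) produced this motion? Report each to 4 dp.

Δθ = -1.570796 − -1.570796 = 0.000000
ω = Δθ/dt = 0.000000/2.0 = 0.0000
ω = 0 → v = (Δx·cos θ + Δy·sin θ)/dt = 1.2500

v = 1.2500, ω = 0.0000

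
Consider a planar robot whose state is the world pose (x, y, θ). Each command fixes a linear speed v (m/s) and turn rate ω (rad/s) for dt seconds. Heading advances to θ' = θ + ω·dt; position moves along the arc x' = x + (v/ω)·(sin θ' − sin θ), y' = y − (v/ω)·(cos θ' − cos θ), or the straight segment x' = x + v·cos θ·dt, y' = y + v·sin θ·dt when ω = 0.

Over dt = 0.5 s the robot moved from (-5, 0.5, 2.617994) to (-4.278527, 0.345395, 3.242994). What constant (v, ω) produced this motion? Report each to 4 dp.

v = -1.5000, ω = 1.2500

Δθ = 3.242994 − 2.617994 = 0.625000
ω = Δθ/dt = 0.625000/0.5 = 1.2500
R = Δx/(sin θ' − sin θ) = -1.2000
v = R·ω = -1.2000·1.2500 = -1.5000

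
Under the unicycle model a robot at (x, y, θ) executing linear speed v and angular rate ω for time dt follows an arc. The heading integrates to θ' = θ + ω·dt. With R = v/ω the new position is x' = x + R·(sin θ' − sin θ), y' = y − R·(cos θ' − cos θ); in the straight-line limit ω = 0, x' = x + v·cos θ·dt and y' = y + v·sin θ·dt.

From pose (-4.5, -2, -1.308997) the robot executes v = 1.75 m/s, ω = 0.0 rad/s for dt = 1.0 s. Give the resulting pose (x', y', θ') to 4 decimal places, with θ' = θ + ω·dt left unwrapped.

θ' = -1.3090 + 0.0·1.0 = -1.3090
ω = 0 → straight: x' = -4.5 + 1.75·cos(-1.3090)·1.0 = -4.0471
y' = -2 + 1.75·sin(-1.3090)·1.0 = -3.6904

(-4.0471, -3.6904, -1.3090)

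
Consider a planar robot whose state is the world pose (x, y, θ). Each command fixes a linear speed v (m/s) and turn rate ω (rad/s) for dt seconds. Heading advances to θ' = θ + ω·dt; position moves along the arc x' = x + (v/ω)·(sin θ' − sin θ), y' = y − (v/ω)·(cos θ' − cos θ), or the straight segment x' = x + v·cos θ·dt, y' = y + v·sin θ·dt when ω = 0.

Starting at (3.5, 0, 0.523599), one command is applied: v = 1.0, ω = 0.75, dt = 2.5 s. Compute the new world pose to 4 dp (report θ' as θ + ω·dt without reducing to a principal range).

(3.7353, 2.1366, 2.3986)

θ' = 0.5236 + 0.75·2.5 = 2.3986
R = v/ω = 1.0/0.75 = 1.3333
x' = 3.5 + 1.3333·(sin 2.3986 − sin 0.5236) = 3.7353
y' = 0 − 1.3333·(cos 2.3986 − cos 0.5236) = 2.1366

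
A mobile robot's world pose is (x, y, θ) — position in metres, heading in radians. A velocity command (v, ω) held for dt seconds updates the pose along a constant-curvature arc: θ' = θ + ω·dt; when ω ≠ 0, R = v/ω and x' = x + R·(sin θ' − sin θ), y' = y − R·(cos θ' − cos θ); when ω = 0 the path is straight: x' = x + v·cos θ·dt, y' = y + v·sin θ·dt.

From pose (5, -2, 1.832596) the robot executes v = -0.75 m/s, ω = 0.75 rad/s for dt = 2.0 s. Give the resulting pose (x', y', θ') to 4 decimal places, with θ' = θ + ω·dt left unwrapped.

θ' = 1.8326 + 0.75·2.0 = 3.3326
R = v/ω = -0.75/0.75 = -1.0000
x' = 5 + -1.0000·(sin 3.3326 − sin 1.8326) = 6.1558
y' = -2 − -1.0000·(cos 3.3326 − cos 1.8326) = -2.7230

(6.1558, -2.7230, 3.3326)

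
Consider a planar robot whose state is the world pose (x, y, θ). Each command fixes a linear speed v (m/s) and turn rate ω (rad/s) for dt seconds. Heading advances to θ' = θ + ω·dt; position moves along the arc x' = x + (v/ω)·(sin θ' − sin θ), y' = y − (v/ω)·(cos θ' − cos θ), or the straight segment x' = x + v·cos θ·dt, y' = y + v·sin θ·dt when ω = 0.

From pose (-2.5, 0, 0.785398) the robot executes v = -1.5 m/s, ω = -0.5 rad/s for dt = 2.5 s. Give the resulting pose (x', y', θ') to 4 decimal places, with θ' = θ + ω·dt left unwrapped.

θ' = 0.7854 + -0.5·2.5 = -0.4646
R = v/ω = -1.5/-0.5 = 3.0000
x' = -2.5 + 3.0000·(sin -0.4646 − sin 0.7854) = -5.9655
y' = 0 − 3.0000·(cos -0.4646 − cos 0.7854) = -0.5607

(-5.9655, -0.5607, -0.4646)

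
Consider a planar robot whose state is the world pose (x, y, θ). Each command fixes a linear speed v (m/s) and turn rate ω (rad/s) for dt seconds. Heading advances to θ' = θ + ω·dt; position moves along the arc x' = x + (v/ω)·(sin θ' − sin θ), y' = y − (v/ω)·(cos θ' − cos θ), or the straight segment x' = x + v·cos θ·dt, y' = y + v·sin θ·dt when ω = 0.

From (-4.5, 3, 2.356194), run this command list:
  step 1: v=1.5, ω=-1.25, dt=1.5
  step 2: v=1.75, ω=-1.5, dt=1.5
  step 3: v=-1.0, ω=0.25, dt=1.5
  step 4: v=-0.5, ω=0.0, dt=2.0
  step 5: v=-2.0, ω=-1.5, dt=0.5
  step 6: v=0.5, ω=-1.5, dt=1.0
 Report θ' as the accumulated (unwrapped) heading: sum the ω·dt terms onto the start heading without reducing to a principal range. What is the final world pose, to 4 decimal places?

(-2.9318, 6.9703, -3.6438)

step 1: θ'=0.4812 (R=-1.2000) → pose (-4.2069, 4.9123, 0.4812)
step 2: θ'=-1.7688 (R=-1.1667) → pose (-2.5230, 3.6486, -1.7688)
step 3: θ'=-1.3938 (R=-4.0000) → pose (-2.5074, 5.1397, -1.3938)
step 4: θ'=-1.3938 (straight) → pose (-2.6834, 6.1241, -1.3938)
step 5: θ'=-2.1438 (R=1.3333) → pose (-2.4913, 7.0817, -2.1438)
step 6: θ'=-3.6438 (R=-0.3333) → pose (-2.9318, 6.9703, -3.6438)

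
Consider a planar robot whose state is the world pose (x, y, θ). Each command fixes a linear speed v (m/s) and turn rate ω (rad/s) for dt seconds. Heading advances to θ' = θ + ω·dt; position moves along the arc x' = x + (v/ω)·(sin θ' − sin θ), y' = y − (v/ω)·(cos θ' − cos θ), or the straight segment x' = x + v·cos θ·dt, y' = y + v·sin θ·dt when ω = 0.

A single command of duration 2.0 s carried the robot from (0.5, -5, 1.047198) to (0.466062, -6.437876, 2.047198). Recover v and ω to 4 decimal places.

Δθ = 2.047198 − 1.047198 = 1.000000
ω = Δθ/dt = 1.000000/2.0 = 0.5000
R = −Δy/(cos θ' − cos θ) = -1.5000
v = R·ω = -1.5000·0.5000 = -0.7500

v = -0.7500, ω = 0.5000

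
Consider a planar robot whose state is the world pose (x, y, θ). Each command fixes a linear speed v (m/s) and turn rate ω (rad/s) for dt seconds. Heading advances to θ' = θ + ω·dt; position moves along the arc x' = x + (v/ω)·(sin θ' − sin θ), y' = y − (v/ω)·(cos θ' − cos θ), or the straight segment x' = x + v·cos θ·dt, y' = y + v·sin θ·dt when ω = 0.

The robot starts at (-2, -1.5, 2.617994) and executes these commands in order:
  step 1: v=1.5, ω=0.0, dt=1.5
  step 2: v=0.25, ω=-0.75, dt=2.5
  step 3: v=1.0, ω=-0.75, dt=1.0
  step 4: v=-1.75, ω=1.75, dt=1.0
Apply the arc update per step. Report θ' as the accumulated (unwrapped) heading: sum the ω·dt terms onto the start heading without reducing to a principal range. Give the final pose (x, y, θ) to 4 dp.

(-4.0883, -0.6608, 1.7430)

step 1: θ'=2.6180 (straight) → pose (-3.9486, -0.3750, 2.6180)
step 2: θ'=0.7430 (R=-0.3333) → pose (-4.0074, 0.1592, 0.7430)
step 3: θ'=-0.0070 (R=-1.3333) → pose (-3.0961, 0.5105, -0.0070)
step 4: θ'=1.7430 (R=-1.0000) → pose (-4.0883, -0.6608, 1.7430)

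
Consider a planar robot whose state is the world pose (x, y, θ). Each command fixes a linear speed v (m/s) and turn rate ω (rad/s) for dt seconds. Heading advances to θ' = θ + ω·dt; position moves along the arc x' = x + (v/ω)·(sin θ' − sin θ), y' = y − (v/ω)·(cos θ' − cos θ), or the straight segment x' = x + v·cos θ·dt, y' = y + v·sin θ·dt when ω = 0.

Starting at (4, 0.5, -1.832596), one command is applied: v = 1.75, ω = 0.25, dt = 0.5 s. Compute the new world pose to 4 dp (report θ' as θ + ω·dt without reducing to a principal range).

(3.8269, -0.3571, -1.7076)

θ' = -1.8326 + 0.25·0.5 = -1.7076
R = v/ω = 1.75/0.25 = 7.0000
x' = 4 + 7.0000·(sin -1.7076 − sin -1.8326) = 3.8269
y' = 0.5 − 7.0000·(cos -1.7076 − cos -1.8326) = -0.3571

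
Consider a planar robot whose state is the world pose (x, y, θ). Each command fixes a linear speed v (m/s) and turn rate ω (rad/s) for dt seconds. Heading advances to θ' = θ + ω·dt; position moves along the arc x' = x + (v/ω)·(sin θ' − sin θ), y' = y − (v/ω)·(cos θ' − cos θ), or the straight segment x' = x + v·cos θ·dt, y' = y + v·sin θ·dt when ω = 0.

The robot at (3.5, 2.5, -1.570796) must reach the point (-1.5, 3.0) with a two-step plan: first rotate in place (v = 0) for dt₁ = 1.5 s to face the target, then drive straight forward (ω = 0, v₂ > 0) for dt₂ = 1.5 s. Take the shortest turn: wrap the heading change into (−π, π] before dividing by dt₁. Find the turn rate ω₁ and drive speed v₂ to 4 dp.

heading to target = atan2(3−2.5, -1.5−3.5) = 3.0419
Δθ = wrap(3.0419 − -1.5708) = -1.6705; ω₁ = Δθ/dt₁ = -1.1136
distance = √((-1.5−3.5)² + (3−2.5)²) = 5.0249; v₂ = distance/dt₂ = 3.3500

ω₁ = -1.1136, v₂ = 3.3500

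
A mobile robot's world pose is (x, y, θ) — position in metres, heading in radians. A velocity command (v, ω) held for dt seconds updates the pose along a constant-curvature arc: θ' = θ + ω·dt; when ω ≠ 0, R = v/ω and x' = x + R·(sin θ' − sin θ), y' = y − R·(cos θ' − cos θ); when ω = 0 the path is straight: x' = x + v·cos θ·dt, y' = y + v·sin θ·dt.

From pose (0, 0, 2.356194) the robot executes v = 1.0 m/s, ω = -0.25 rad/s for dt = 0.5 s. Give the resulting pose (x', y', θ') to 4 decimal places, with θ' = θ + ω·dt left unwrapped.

(-0.3306, 0.3747, 2.2312)

θ' = 2.3562 + -0.25·0.5 = 2.2312
R = v/ω = 1.0/-0.25 = -4.0000
x' = 0 + -4.0000·(sin 2.2312 − sin 2.3562) = -0.3306
y' = 0 − -4.0000·(cos 2.2312 − cos 2.3562) = 0.3747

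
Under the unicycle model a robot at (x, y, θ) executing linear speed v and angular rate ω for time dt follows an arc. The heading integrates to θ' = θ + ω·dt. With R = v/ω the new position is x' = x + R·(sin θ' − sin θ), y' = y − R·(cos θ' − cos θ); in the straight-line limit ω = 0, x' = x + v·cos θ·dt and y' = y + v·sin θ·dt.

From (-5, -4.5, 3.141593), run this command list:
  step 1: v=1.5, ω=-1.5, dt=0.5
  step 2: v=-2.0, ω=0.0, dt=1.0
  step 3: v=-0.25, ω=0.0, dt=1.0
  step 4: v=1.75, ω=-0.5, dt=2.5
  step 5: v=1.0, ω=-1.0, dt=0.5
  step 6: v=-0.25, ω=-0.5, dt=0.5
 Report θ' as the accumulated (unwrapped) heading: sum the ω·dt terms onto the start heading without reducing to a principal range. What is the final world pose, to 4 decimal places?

(-4.6297, -1.4245, 0.3916)

step 1: θ'=2.3916 (R=-1.0000) → pose (-5.6816, -4.2317, 2.3916)
step 2: θ'=2.3916 (straight) → pose (-4.2183, -5.5950, 2.3916)
step 3: θ'=2.3916 (straight) → pose (-4.0353, -5.7654, 2.3916)
step 4: θ'=1.1416 (R=-3.5000) → pose (-4.8321, -1.7480, 1.1416)
step 5: θ'=0.6416 (R=-1.0000) → pose (-4.5213, -1.3630, 0.6416)
step 6: θ'=0.3916 (R=0.5000) → pose (-4.6297, -1.4245, 0.3916)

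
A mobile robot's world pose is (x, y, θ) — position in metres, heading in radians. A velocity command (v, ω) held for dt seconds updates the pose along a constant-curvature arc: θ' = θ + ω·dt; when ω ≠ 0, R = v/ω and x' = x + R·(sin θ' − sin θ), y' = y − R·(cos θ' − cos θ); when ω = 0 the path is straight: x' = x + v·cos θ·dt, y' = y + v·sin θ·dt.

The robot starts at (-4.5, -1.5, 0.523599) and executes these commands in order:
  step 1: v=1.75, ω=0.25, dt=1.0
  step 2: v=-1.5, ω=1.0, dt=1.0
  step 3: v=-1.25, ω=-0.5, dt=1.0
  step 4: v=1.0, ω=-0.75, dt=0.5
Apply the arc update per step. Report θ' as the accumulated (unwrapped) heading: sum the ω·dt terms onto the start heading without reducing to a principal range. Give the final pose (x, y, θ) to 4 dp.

(-3.3569, -2.6167, 0.8986)

step 1: θ'=0.7736 (R=7.0000) → pose (-3.1090, -0.4456, 0.7736)
step 2: θ'=1.7736 (R=-1.5000) → pose (-3.5302, -1.8209, 1.7736)
step 3: θ'=1.2736 (R=2.5000) → pose (-3.5885, -3.0565, 1.2736)
step 4: θ'=0.8986 (R=-1.3333) → pose (-3.3569, -2.6167, 0.8986)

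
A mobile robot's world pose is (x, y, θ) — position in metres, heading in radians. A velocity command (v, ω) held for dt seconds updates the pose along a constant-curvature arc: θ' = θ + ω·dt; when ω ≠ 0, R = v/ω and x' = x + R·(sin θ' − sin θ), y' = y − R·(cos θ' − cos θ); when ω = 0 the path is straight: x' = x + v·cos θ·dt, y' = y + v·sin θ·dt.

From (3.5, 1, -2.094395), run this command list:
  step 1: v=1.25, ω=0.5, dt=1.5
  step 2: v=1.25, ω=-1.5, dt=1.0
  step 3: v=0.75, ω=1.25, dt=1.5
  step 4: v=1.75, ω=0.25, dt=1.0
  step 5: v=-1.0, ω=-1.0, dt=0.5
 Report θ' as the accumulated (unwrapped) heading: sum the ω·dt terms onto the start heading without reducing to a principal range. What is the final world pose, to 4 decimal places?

(3.2211, -3.6051, -1.2194)

step 1: θ'=-1.3444 (R=2.5000) → pose (3.2289, -0.8112, -1.3444)
step 2: θ'=-2.8444 (R=-0.8333) → pose (2.6608, -1.7950, -2.8444)
step 3: θ'=-0.9694 (R=0.6000) → pose (2.3418, -2.7082, -0.9694)
step 4: θ'=-0.7194 (R=7.0000) → pose (3.5011, -4.0131, -0.7194)
step 5: θ'=-1.2194 (R=1.0000) → pose (3.2211, -3.6051, -1.2194)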